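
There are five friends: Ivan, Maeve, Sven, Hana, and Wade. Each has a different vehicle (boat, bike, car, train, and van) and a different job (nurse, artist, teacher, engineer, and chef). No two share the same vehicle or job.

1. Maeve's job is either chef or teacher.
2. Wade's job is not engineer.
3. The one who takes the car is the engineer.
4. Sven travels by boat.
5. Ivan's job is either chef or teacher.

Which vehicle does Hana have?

With clues 1–4, boat is impossible for Hana's vehicle.
With clues 1–5, bike, train, and van are impossible for Hana's vehicle.
That leaves car.

car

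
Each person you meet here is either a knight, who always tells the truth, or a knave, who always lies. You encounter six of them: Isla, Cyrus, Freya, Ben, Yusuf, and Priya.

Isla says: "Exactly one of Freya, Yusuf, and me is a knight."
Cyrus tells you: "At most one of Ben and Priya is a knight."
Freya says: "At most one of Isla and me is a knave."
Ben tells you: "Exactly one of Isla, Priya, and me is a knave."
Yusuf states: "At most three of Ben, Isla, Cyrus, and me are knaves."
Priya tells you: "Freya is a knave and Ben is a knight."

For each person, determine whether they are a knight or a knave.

Isla: knave, Cyrus: knight, Freya: knight, Ben: knave, Yusuf: knight, Priya: knave

Consider Isla. Suppose Isla is a knight.
Then no assignment of the remaining roles makes every statement match its speaker's type — contradiction.
So Isla is a knave.
Consider Cyrus. Suppose Cyrus is a knave.
Then no assignment of the remaining roles makes every statement match its speaker's type — contradiction.
So Cyrus is a knight.
With that fixed, Yusuf's statement is true, so Yusuf is a knight.
Consider Freya. Suppose Freya is a knave.
Then Isla's statement comes out true, contradicting Isla being a knave.
So Freya is a knight.
With that fixed, Priya's statement is false, so Priya is a knave.
With that fixed, Ben's statement is false, so Ben is a knave.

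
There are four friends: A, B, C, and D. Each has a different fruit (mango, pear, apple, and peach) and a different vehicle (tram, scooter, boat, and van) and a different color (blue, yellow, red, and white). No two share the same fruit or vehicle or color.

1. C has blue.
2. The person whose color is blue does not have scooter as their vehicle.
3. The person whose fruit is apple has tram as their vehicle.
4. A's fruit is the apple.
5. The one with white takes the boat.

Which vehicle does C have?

With clues 1–2, scooter is impossible for C's vehicle.
With clues 1–4, tram is impossible for C's vehicle.
With clues 1–5, boat is impossible for C's vehicle.
That leaves van.

van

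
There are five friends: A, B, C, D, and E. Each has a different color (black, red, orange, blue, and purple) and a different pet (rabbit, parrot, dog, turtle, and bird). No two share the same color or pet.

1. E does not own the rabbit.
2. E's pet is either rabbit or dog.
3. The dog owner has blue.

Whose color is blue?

With clues 1–3, A, B, C, and D are impossible for the one with color blue.
That leaves E.

E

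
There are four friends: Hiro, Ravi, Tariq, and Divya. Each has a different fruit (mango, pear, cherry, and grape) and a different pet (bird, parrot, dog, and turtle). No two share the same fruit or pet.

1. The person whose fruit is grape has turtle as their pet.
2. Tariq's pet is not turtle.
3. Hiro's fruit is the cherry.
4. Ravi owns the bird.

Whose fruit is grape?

Divya

With clues 1–2, Tariq is impossible for the one with fruit grape.
With clues 1–3, Hiro is impossible for the one with fruit grape.
With clues 1–4, Ravi is impossible for the one with fruit grape.
That leaves Divya.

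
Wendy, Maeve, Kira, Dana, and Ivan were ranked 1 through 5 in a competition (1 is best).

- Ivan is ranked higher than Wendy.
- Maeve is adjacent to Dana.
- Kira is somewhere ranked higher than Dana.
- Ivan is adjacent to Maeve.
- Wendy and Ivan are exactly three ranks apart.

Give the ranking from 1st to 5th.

From clue 1: Wendy is in {2,3,4,5}.
From clues 1–3: Wendy is in {2,3,5}.
From clues 1–4: Kira → rank 1, Maeve → rank 3, Wendy → rank 5.
From clues 1–5: Ivan → rank 2, Dana → rank 4.

Kira, Ivan, Maeve, Dana, Wendy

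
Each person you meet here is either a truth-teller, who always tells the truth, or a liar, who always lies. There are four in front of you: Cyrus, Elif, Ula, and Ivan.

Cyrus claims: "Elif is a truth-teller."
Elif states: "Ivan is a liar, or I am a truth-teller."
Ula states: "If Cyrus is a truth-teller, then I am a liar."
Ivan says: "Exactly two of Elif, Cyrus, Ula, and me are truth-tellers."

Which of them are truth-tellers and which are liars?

Cyrus: liar, Elif: liar, Ula: truth-teller, Ivan: truth-teller

Consider Cyrus. Suppose Cyrus is a truth-teller.
Then whichever role Ula has, Ula's statement has the wrong truth value — contradiction.
So Cyrus is a liar.
With that fixed, Ula's statement is true, so Ula is a truth-teller.
Consider Elif. Suppose Elif is a truth-teller.
Then Cyrus's statement comes out true, contradicting Cyrus being a liar.
So Elif is a liar.
Consider Ivan. Suppose Ivan is a liar.
Then Elif's statement comes out true, contradicting Elif being a liar.
So Ivan is a truth-teller.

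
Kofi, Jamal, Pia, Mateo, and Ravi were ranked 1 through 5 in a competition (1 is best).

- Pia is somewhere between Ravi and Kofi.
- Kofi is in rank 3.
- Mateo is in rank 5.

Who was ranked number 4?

With clues 1–2, Kofi and Ravi are ruled out for rank 4.
With clues 1–3, Mateo and Pia are ruled out for rank 4.
So rank 4 is Jamal.

Jamal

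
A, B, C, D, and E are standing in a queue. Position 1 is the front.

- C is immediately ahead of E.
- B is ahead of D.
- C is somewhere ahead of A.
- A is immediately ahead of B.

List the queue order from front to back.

From clue 1: C is in {1,2,3,4}.
From clues 1–2: B is in {1,2,3,4}.
From clues 1–3: A is in {3,4,5}.
From clues 1–4: C → position 1, E → position 2, A → position 3, B → position 4, D → position 5.

C, E, A, B, D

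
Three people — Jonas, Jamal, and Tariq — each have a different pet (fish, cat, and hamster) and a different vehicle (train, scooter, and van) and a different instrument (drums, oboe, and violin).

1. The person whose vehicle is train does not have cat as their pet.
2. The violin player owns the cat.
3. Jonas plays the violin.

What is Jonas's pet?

cat

With clues 1–3, fish and hamster are impossible for Jonas's pet.
That leaves cat.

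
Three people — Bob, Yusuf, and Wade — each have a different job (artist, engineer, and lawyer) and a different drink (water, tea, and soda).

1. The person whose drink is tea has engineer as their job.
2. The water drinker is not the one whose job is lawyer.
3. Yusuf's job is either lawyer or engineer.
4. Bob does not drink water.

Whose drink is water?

With clues 1–3, Yusuf is impossible for the one with drink water.
With clues 1–4, Bob is impossible for the one with drink water.
That leaves Wade.

Wade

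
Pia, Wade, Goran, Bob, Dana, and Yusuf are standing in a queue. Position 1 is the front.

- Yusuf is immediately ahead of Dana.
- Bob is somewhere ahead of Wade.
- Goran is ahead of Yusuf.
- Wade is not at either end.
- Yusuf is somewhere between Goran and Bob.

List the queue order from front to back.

Goran, Yusuf, Dana, Bob, Wade, Pia

From clue 1: Dana is in {2,3,4,5,6}.
From clues 1–2: Wade is in {2,3,4,5,6}.
From clues 1–3: Goran is in {1,2,3,4}.
From clues 1–4: Wade is in {2,3,4,5}.
From clues 1–5: Goran → position 1, Yusuf → position 2, Dana → position 3, Bob → position 4, Wade → position 5, Pia → position 6.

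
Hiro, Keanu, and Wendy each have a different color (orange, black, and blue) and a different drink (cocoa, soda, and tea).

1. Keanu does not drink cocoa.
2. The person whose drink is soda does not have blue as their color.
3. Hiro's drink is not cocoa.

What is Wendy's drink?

With clues 1–3, soda and tea are impossible for Wendy's drink.
That leaves cocoa.

cocoa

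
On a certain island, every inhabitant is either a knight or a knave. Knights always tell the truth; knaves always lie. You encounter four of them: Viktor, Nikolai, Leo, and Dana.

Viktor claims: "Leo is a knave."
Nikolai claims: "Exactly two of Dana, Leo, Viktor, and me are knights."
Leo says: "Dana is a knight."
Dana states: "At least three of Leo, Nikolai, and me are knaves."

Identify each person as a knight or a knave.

Consider Viktor. Suppose Viktor is a knave.
Then no assignment of the remaining roles makes every statement match its speaker's type — contradiction.
So Viktor is a knight.
Consider Nikolai. Suppose Nikolai is a knave.
Then no assignment of the remaining roles makes every statement match its speaker's type — contradiction.
So Nikolai is a knight.
With that fixed, Dana's statement is false, so Dana is a knave.
With that fixed, Leo's statement is false, so Leo is a knave.

Viktor: knight, Nikolai: knight, Leo: knave, Dana: knave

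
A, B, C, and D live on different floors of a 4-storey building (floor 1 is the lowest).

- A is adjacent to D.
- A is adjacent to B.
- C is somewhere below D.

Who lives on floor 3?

A

With clues 1–2, C is ruled out for floor 3.
With clues 1–3, B and D are ruled out for floor 3.
So floor 3 is A.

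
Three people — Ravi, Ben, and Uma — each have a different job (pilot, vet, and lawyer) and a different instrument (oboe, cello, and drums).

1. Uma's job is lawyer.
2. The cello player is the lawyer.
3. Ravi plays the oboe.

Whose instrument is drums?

With clues 1–2, Uma is impossible for the one with instrument drums.
With clues 1–3, Ravi is impossible for the one with instrument drums.
That leaves Ben.

Ben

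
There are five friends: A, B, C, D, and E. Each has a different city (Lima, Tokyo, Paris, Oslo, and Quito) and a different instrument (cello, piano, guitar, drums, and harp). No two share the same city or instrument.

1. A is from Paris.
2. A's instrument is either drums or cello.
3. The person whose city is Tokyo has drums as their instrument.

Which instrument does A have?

cello

With clues 1–2, guitar, harp, and piano are impossible for A's instrument.
With clues 1–3, drums is impossible for A's instrument.
That leaves cello.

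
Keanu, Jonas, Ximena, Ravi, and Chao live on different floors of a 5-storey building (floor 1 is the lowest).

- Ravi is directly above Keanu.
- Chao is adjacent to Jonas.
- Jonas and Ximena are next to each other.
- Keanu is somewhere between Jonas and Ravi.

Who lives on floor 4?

Keanu

With clues 1–2, Ximena is ruled out for floor 4.
With clues 1–3, Chao and Ravi are ruled out for floor 4.
With clues 1–4, Jonas is ruled out for floor 4.
So floor 4 is Keanu.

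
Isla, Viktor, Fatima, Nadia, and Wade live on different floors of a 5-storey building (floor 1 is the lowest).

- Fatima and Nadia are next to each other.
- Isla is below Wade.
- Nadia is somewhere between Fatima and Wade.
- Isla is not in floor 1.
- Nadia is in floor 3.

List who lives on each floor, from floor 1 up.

From clues 1–2: Isla is in {1,2,3,4}.
From clues 1–3: Nadia is in {2,3,4}.
From clues 1–4: Isla is in {2,3,4}.
From clues 1–5: Viktor → floor 1, Fatima → floor 2, Nadia → floor 3, Isla → floor 4, Wade → floor 5.

Viktor, Fatima, Nadia, Isla, Wade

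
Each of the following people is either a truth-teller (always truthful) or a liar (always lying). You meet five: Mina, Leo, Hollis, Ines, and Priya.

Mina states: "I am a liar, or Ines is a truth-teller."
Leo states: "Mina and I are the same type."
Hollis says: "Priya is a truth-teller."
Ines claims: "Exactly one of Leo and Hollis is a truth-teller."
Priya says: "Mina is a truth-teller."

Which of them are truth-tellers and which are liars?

Mina: truth-teller, Leo: liar, Hollis: truth-teller, Ines: truth-teller, Priya: truth-teller

Consider Mina. Suppose Mina is a liar.
Then Mina's own statement would have to be false, but it can't be — contradiction.
So Mina is a truth-teller.
With that fixed, Priya's statement is true, so Priya is a truth-teller.
With that fixed, Hollis's statement is true, so Hollis is a truth-teller.
Consider Leo. Suppose Leo is a truth-teller.
Then no assignment of the remaining roles makes every statement match its speaker's type — contradiction.
So Leo is a liar.
With that fixed, Ines's statement is true, so Ines is a truth-teller.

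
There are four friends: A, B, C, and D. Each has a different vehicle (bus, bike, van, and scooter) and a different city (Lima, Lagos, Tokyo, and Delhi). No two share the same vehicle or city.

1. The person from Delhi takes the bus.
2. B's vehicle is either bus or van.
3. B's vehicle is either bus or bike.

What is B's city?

With clues 1–3, Lagos, Lima, and Tokyo are impossible for B's city.
That leaves Delhi.

Delhi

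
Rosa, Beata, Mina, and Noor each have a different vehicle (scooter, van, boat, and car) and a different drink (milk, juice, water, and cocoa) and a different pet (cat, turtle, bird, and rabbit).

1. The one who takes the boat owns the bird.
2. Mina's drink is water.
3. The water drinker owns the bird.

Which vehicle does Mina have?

boat

With clues 1–3, car, scooter, and van are impossible for Mina's vehicle.
That leaves boat.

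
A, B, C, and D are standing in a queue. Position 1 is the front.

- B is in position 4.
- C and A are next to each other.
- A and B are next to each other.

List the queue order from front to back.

D, C, A, B

From clue 1: B → position 4.
From clues 1–2: D is in {1,3}.
From clues 1–3: D → position 1, C → position 2, A → position 3.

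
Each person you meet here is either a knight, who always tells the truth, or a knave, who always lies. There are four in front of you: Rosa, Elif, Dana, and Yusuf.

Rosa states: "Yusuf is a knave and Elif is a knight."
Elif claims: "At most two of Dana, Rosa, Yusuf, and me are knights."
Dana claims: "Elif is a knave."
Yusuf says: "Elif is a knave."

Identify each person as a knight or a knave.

Rosa: knight, Elif: knight, Dana: knave, Yusuf: knave

Consider Rosa. Suppose Rosa is a knave.
Then no assignment of the remaining roles makes every statement match its speaker's type — contradiction.
So Rosa is a knight.
Consider Elif. Suppose Elif is a knave.
Then Rosa's statement comes out false, contradicting Rosa being a knight.
So Elif is a knight.
With that fixed, Dana's statement is false, so Dana is a knave.
With that fixed, Yusuf's statement is false, so Yusuf is a knave.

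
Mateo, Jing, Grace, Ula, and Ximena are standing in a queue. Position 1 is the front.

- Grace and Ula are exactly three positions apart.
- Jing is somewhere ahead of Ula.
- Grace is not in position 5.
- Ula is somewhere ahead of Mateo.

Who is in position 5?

With clues 1–2, Jing is ruled out for position 5.
With clues 1–3, Grace is ruled out for position 5.
With clues 1–4, Ula and Ximena are ruled out for position 5.
So position 5 is Mateo.

Mateo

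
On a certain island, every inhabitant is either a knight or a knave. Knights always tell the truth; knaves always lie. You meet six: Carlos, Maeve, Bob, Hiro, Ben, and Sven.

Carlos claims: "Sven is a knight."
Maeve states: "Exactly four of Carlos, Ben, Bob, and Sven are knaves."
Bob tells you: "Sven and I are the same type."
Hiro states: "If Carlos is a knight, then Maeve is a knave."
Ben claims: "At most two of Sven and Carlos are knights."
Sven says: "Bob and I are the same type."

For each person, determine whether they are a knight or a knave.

Carlos: knight, Maeve: knave, Bob: knight, Hiro: knight, Ben: knight, Sven: knight

Regardless of anyone's role, Ben's statement is true, so Ben is a knight.
With that fixed, Maeve's statement is false, so Maeve is a knave.
With that fixed, Hiro's statement is true, so Hiro is a knight.
Consider Carlos. Suppose Carlos is a knave.
Then no assignment of the remaining roles makes every statement match its speaker's type — contradiction.
So Carlos is a knight.
Consider Bob. Suppose Bob is a knave.
Then whichever role Sven has, Sven's statement has the wrong truth value — contradiction.
So Bob is a knight.
Consider Sven. Suppose Sven is a knave.
Then Carlos's statement comes out false, contradicting Carlos being a knight.
So Sven is a knight.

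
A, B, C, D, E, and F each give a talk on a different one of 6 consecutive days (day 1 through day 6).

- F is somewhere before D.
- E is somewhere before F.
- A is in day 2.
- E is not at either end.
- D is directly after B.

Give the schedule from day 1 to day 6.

From clue 1: D is in {2,3,4,5,6}.
From clues 1–2: D is in {3,4,5,6}.
From clues 1–3: A → day 2.
From clues 1–4: D is in {5,6}.
From clues 1–5: C → day 1, E → day 3, F → day 4, B → day 5, D → day 6.

C, A, E, F, B, D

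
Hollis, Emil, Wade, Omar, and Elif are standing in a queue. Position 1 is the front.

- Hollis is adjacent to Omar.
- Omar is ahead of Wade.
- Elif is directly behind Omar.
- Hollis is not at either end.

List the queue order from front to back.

From clues 1–2: Wade is in {3,4,5}.
From clues 1–3: Hollis is in {1,2}.
From clues 1–4: Emil → position 1, Hollis → position 2, Omar → position 3, Elif → position 4, Wade → position 5.

Emil, Hollis, Omar, Elif, Wade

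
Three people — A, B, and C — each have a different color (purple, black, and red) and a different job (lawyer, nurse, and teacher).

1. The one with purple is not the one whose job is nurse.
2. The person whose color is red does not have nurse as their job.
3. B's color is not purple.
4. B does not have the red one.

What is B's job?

With clues 1–4, lawyer and teacher are impossible for B's job.
That leaves nurse.

nurse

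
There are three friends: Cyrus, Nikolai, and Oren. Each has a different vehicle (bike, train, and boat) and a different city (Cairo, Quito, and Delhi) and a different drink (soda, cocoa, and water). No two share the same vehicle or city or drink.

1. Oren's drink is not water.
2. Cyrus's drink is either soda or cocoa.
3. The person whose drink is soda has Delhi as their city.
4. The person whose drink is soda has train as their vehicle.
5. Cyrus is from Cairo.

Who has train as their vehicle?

Oren

With clues 1–4, Nikolai is impossible for the one with vehicle train.
With clues 1–5, Cyrus is impossible for the one with vehicle train.
That leaves Oren.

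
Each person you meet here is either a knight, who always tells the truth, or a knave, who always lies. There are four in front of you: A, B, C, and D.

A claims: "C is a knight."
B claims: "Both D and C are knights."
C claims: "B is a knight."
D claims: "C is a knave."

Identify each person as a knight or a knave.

A: knave, B: knave, C: knave, D: knight

Consider A. Suppose A is a knight.
Then no assignment of the remaining roles makes every statement match its speaker's type — contradiction.
So A is a knave.
Consider B. Suppose B is a knight.
Then no assignment of the remaining roles makes every statement match its speaker's type — contradiction.
So B is a knave.
With that fixed, C's statement is false, so C is a knave.
With that fixed, D's statement is true, so D is a knight.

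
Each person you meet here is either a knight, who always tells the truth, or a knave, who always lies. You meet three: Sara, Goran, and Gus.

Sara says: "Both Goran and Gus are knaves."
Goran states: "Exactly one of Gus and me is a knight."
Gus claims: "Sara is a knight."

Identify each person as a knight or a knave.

Consider Sara. Suppose Sara is a knight.
Then no assignment of the remaining roles makes every statement match its speaker's type — contradiction.
So Sara is a knave.
With that fixed, Gus's statement is false, so Gus is a knave.
Consider Goran. Suppose Goran is a knave.
Then Sara's statement comes out true, contradicting Sara being a knave.
So Goran is a knight.

Sara: knave, Goran: knight, Gus: knave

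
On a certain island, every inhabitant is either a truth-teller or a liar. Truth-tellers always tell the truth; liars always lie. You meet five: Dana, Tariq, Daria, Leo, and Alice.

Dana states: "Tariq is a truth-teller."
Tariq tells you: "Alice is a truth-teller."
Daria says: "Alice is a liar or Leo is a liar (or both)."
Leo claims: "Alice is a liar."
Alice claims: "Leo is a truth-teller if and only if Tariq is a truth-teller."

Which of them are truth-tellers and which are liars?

Dana: liar, Tariq: liar, Daria: truth-teller, Leo: truth-teller, Alice: liar

Consider Dana. Suppose Dana is a truth-teller.
Then no assignment of the remaining roles makes every statement match its speaker's type — contradiction.
So Dana is a liar.
Consider Tariq. Suppose Tariq is a truth-teller.
Then Dana's statement comes out true, contradicting Dana being a liar.
So Tariq is a liar.
Consider Daria. Suppose Daria is a liar.
Then no assignment of the remaining roles makes every statement match its speaker's type — contradiction.
So Daria is a truth-teller.
Consider Leo. Suppose Leo is a liar.
Then no assignment of the remaining roles makes every statement match its speaker's type — contradiction.
So Leo is a truth-teller.
With that fixed, Alice's statement is false, so Alice is a liar.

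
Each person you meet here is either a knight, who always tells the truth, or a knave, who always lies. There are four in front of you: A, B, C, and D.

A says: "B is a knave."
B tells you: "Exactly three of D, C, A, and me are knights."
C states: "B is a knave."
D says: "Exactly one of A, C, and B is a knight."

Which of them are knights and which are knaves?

A: knight, B: knave, C: knight, D: knave

Consider A. Suppose A is a knave.
Then no assignment of the remaining roles makes every statement match its speaker's type — contradiction.
So A is a knight.
Consider B. Suppose B is a knight.
Then A's statement comes out false, contradicting A being a knight.
So B is a knave.
With that fixed, C's statement is true, so C is a knight.
With that fixed, D's statement is false, so D is a knave.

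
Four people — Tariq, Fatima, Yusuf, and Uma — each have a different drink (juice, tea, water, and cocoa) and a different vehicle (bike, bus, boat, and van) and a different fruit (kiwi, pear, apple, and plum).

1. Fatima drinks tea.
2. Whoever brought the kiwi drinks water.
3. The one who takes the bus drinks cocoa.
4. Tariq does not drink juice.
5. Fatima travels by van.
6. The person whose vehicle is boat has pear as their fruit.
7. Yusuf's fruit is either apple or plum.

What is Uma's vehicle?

boat

With clues 1–5, van is impossible for Uma's vehicle.
With clues 1–7, bike and bus are impossible for Uma's vehicle.
That leaves boat.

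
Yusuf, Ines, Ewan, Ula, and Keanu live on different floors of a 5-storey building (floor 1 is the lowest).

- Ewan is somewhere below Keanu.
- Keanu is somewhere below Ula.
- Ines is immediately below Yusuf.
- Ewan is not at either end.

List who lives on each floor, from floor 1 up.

Ines, Yusuf, Ewan, Keanu, Ula

From clue 1: Ewan is in {1,2,3,4}.
From clues 1–2: Ewan is in {1,2,3}.
From clues 1–3: Ewan is in {1,3}.
From clues 1–4: Ines → floor 1, Yusuf → floor 2, Ewan → floor 3, Keanu → floor 4, Ula → floor 5.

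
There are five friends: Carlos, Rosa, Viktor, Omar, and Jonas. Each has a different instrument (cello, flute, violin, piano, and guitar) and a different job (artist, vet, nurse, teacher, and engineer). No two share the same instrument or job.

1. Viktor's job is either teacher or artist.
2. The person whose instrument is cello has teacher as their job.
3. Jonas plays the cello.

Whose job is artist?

Viktor

With clues 1–3, Carlos, Jonas, Omar, and Rosa are impossible for the one with job artist.
That leaves Viktor.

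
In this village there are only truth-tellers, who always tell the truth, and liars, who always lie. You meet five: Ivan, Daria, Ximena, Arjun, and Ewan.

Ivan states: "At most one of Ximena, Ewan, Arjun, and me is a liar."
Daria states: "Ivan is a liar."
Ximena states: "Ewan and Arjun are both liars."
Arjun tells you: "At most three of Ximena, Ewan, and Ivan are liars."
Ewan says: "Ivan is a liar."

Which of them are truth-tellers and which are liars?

Ivan: liar, Daria: truth-teller, Ximena: liar, Arjun: truth-teller, Ewan: truth-teller

Regardless of anyone's role, Arjun's statement is true, so Arjun is a truth-teller.
With that fixed, Ximena's statement is false, so Ximena is a liar.
Consider Ivan. Suppose Ivan is a truth-teller.
Then no assignment of the remaining roles makes every statement match its speaker's type — contradiction.
So Ivan is a liar.
With that fixed, Daria's statement is true, so Daria is a truth-teller.
With that fixed, Ewan's statement is true, so Ewan is a truth-teller.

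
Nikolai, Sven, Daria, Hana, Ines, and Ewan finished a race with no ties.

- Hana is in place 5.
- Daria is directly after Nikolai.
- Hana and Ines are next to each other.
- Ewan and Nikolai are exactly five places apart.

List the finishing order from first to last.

From clue 1: Hana → place 5.
From clues 1–2: Nikolai is in {1,2,3}.
From clues 1–3: Ines is in {4,6}.
From clues 1–4: Nikolai → place 1, Daria → place 2, Sven → place 3, Ines → place 4, Ewan → place 6.

Nikolai, Daria, Sven, Ines, Hana, Ewan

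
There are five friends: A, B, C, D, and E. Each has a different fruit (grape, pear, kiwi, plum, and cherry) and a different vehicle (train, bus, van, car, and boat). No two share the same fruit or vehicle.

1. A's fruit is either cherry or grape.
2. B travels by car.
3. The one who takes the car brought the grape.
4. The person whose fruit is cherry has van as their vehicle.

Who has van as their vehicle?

A

With clues 1–2, B is impossible for the one with vehicle van.
With clues 1–4, C, D, and E are impossible for the one with vehicle van.
That leaves A.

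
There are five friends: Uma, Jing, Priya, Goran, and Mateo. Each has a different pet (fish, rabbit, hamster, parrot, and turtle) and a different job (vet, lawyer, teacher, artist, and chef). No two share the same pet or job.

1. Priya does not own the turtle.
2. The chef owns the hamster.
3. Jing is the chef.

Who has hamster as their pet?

Jing

With clues 1–3, Goran, Mateo, Priya, and Uma are impossible for the one with pet hamster.
That leaves Jing.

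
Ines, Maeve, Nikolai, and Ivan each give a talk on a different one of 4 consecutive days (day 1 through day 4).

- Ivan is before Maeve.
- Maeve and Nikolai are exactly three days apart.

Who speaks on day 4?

With clue 1, Ivan is ruled out for day 4.
With clues 1–2, Ines and Nikolai are ruled out for day 4.
So day 4 is Maeve.

Maeve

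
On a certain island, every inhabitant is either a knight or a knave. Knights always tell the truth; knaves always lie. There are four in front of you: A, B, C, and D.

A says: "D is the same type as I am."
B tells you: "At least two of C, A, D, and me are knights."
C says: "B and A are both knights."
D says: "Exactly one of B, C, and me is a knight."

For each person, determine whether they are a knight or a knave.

A: knave, B: knave, C: knave, D: knight

Consider A. Suppose A is a knight.
Then no assignment of the remaining roles makes every statement match its speaker's type — contradiction.
So A is a knave.
With that fixed, C's statement is false, so C is a knave.
Consider B. Suppose B is a knight.
Then whichever role D has, D's statement has the wrong truth value — contradiction.
So B is a knave.
Consider D. Suppose D is a knave.
Then A's statement comes out true, contradicting A being a knave.
So D is a knight.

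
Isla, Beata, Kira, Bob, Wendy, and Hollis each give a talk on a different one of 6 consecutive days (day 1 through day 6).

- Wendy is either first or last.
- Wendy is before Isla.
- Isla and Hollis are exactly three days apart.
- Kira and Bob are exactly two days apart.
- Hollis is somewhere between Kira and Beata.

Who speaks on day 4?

With clue 1, Wendy is ruled out for day 4.
With clues 1–3, Hollis and Isla are ruled out for day 4.
With clues 1–4, Beata is ruled out for day 4.
With clues 1–5, Kira is ruled out for day 4.
So day 4 is Bob.

Bob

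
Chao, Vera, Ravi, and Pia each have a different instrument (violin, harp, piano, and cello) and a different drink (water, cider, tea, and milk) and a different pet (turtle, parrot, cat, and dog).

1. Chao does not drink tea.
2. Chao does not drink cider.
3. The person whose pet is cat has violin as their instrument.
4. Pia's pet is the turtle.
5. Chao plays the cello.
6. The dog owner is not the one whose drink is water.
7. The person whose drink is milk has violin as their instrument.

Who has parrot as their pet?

With clues 1–4, Pia is impossible for the one with pet parrot.
With clues 1–7, Ravi and Vera are impossible for the one with pet parrot.
That leaves Chao.

Chao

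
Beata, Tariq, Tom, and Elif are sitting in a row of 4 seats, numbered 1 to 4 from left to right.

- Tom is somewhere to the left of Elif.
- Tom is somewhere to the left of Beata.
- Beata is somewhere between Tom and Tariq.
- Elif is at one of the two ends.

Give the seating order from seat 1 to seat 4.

From clue 1: Tom is in {1,2,3}.
From clues 1–2: Tom is in {1,2}.
From clues 1–3: Tom → seat 1.
From clues 1–4: Beata → seat 2, Tariq → seat 3, Elif → seat 4.

Tom, Beata, Tariq, Elif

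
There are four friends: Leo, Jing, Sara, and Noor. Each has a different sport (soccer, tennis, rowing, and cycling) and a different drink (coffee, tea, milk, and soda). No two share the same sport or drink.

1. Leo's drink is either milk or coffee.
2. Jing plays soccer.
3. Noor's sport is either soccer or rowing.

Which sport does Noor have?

rowing

With clues 1–2, soccer is impossible for Noor's sport.
With clues 1–3, cycling and tennis are impossible for Noor's sport.
That leaves rowing.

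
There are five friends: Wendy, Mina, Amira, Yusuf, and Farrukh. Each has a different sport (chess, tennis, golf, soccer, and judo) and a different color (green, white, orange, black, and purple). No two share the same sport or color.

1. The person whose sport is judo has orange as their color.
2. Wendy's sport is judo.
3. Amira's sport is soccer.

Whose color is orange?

Wendy

With clues 1–2, Amira, Farrukh, Mina, and Yusuf are impossible for the one with color orange.
That leaves Wendy.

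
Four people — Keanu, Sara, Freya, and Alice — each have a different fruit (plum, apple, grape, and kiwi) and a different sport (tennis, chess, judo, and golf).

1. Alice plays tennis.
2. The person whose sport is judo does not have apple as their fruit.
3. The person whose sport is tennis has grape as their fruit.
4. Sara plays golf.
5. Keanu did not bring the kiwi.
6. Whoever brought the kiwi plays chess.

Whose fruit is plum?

With clues 1–3, Alice is impossible for the one with fruit plum.
With clues 1–6, Freya and Sara are impossible for the one with fruit plum.
That leaves Keanu.

Keanu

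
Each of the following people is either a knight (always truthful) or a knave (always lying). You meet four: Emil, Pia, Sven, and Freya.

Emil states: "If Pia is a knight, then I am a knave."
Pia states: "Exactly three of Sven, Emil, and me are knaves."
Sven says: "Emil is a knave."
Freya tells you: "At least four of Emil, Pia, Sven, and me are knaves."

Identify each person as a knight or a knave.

Consider Emil. Suppose Emil is a knave.
Then Emil's own statement would have to be false, but it can't be — contradiction.
So Emil is a knight.
With that fixed, Pia's statement is false, so Pia is a knave.
With that fixed, Sven's statement is false, so Sven is a knave.
With that fixed, Freya's statement is false, so Freya is a knave.

Emil: knight, Pia: knave, Sven: knave, Freya: knave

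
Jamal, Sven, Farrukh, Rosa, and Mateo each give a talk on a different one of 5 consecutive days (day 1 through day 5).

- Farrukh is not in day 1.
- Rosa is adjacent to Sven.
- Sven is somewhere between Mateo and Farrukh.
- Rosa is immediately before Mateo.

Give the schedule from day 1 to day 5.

Jamal, Farrukh, Sven, Rosa, Mateo

From clue 1: Farrukh is in {2,3,4,5}.
From clues 1–3: Sven is in {2,3,4}.
From clues 1–4: Jamal → day 1, Farrukh → day 2, Sven → day 3, Rosa → day 4, Mateo → day 5.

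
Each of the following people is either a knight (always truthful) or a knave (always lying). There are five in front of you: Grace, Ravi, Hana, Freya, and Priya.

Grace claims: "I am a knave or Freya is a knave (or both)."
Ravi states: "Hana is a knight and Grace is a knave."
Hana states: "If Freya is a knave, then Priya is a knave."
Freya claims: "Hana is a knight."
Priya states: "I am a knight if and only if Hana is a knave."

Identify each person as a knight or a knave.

Consider Grace. Suppose Grace is a knave.
Then Grace's own statement would have to be false, but it can't be — contradiction.
So Grace is a knight.
With that fixed, Ravi's statement is false, so Ravi is a knave.
Consider Hana. Suppose Hana is a knight.
Then whichever role Priya has, Priya's statement has the wrong truth value — contradiction.
So Hana is a knave.
With that fixed, Freya's statement is false, so Freya is a knave.
Consider Priya. Suppose Priya is a knave.
Then Hana's statement comes out true, contradicting Hana being a knave.
So Priya is a knight.

Grace: knight, Ravi: knave, Hana: knave, Freya: knave, Priya: knight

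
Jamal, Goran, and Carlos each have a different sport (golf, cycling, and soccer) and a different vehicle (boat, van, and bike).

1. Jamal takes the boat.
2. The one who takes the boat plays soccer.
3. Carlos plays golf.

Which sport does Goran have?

cycling

With clues 1–2, soccer is impossible for Goran's sport.
With clues 1–3, golf is impossible for Goran's sport.
That leaves cycling.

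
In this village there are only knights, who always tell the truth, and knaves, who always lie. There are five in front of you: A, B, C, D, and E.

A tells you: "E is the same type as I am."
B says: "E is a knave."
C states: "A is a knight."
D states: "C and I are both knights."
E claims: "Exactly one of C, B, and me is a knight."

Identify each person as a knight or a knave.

Consider A. Suppose A is a knight.
Then no assignment of the remaining roles makes every statement match its speaker's type — contradiction.
So A is a knave.
With that fixed, C's statement is false, so C is a knave.
With that fixed, D's statement is false, so D is a knave.
Consider B. Suppose B is a knight.
Then whichever role E has, E's statement has the wrong truth value — contradiction.
So B is a knave.
Consider E. Suppose E is a knave.
Then A's statement comes out true, contradicting A being a knave.
So E is a knight.

A: knave, B: knave, C: knave, D: knave, E: knight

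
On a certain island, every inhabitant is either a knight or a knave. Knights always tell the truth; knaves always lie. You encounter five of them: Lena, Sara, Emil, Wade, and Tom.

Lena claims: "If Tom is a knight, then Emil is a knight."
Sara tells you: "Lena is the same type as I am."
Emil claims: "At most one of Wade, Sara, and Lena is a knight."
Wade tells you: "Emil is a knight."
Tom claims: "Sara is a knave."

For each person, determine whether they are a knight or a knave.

Consider Lena. Suppose Lena is a knave.
Then whichever role Sara has, Sara's statement has the wrong truth value — contradiction.
So Lena is a knight.
Consider Sara. Suppose Sara is a knave.
Then no assignment of the remaining roles makes every statement match its speaker's type — contradiction.
So Sara is a knight.
With that fixed, Emil's statement is false, so Emil is a knave.
With that fixed, Wade's statement is false, so Wade is a knave.
With that fixed, Tom's statement is false, so Tom is a knave.

Lena: knight, Sara: knight, Emil: knave, Wade: knave, Tom: knave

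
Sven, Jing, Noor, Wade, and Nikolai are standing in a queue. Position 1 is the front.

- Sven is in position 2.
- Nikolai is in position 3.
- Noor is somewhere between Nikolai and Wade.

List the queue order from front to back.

From clue 1: Sven → position 2.
From clues 1–2: Nikolai → position 3.
From clues 1–3: Jing → position 1, Noor → position 4, Wade → position 5.

Jing, Sven, Nikolai, Noor, Wade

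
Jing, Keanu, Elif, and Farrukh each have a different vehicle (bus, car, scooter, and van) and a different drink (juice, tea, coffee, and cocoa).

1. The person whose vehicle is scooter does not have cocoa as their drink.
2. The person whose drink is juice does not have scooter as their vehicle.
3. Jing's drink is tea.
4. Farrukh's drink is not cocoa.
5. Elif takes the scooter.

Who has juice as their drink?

With clues 1–3, Jing is impossible for the one with drink juice.
With clues 1–5, Elif and Keanu are impossible for the one with drink juice.
That leaves Farrukh.

Farrukh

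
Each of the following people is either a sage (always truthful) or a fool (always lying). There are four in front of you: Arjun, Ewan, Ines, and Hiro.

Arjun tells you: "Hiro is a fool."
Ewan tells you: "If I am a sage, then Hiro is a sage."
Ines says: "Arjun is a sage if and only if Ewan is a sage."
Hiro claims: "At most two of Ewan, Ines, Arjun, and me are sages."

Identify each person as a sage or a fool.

Consider Arjun. Suppose Arjun is a sage.
Then no assignment of the remaining roles makes every statement match its speaker's type — contradiction.
So Arjun is a fool.
Consider Ewan. Suppose Ewan is a fool.
Then Ewan's own statement would have to be false, but it can't be — contradiction.
So Ewan is a sage.
With that fixed, Ines's statement is false, so Ines is a fool.
With that fixed, Hiro's statement is true, so Hiro is a sage.

Arjun: fool, Ewan: sage, Ines: fool, Hiro: sage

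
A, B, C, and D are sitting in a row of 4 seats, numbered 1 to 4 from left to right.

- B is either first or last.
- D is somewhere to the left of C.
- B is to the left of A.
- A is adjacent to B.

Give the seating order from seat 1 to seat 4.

B, A, D, C

From clue 1: B is in {1,4}.
From clues 1–3: B → seat 1.
From clues 1–4: A → seat 2, D → seat 3, C → seat 4.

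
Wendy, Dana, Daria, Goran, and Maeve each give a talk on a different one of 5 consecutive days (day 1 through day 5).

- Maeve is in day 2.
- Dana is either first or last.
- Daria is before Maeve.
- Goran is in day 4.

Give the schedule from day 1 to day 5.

Daria, Maeve, Wendy, Goran, Dana

From clue 1: Maeve → day 2.
From clues 1–2: Dana is in {1,5}.
From clues 1–3: Daria → day 1, Dana → day 5.
From clues 1–4: Wendy → day 3, Goran → day 4.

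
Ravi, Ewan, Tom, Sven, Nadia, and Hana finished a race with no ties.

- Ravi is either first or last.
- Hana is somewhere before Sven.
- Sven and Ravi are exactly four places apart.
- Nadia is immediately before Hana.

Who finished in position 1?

Ravi

With clues 1–2, Sven is ruled out for place 1.
With clues 1–3, Ewan, Nadia, and Tom are ruled out for place 1.
With clues 1–4, Hana is ruled out for place 1.
So place 1 is Ravi.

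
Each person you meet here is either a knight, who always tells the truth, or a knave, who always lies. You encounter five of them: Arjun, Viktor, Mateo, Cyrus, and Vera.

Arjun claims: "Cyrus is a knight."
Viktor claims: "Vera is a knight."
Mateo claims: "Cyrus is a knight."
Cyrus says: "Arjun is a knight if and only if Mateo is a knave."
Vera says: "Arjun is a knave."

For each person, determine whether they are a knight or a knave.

Consider Arjun. Suppose Arjun is a knight.
Then no assignment of the remaining roles makes every statement match its speaker's type — contradiction.
So Arjun is a knave.
With that fixed, Vera's statement is true, so Vera is a knight.
With that fixed, Viktor's statement is true, so Viktor is a knight.
Consider Mateo. Suppose Mateo is a knight.
Then no assignment of the remaining roles makes every statement match its speaker's type — contradiction.
So Mateo is a knave.
With that fixed, Cyrus's statement is false, so Cyrus is a knave.

Arjun: knave, Viktor: knight, Mateo: knave, Cyrus: knave, Vera: knight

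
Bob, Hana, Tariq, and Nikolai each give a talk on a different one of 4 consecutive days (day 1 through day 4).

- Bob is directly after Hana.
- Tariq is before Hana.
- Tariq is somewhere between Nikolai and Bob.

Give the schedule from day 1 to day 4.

From clue 1: Bob is in {2,3,4}.
From clues 1–2: Bob is in {3,4}.
From clues 1–3: Nikolai → day 1, Tariq → day 2, Hana → day 3, Bob → day 4.

Nikolai, Tariq, Hana, Bob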